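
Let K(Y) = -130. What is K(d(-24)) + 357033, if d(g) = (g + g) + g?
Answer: 356903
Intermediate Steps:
d(g) = 3*g (d(g) = 2*g + g = 3*g)
K(d(-24)) + 357033 = -130 + 357033 = 356903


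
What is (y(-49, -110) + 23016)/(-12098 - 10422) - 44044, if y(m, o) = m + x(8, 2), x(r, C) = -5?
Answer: -495946921/11260 ≈ -44045.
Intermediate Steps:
y(m, o) = -5 + m (y(m, o) = m - 5 = -5 + m)
(y(-49, -110) + 23016)/(-12098 - 10422) - 44044 = ((-5 - 49) + 23016)/(-12098 - 10422) - 44044 = (-54 + 23016)/(-22520) - 44044 = 22962*(-1/22520) - 44044 = -11481/11260 - 44044 = -495946921/11260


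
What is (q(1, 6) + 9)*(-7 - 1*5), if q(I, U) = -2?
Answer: -84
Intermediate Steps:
(q(1, 6) + 9)*(-7 - 1*5) = (-2 + 9)*(-7 - 1*5) = 7*(-7 - 5) = 7*(-12) = -84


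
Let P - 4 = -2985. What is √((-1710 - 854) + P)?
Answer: I*√5545 ≈ 74.465*I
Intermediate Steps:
P = -2981 (P = 4 - 2985 = -2981)
√((-1710 - 854) + P) = √((-1710 - 854) - 2981) = √(-2564 - 2981) = √(-5545) = I*√5545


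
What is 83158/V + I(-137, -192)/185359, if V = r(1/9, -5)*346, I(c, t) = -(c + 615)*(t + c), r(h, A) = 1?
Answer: 7734248187/32067107 ≈ 241.19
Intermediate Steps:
I(c, t) = -(615 + c)*(c + t)
V = 346 (V = 1*346 = 346)
83158/V + I(-137, -192)/185359 = 83158/346 + (-1*(-137)² - 615*(-137) - 615*(-192) - 1*(-137)*(-192))/185359 = 83158*(1/346) + (-1*18769 + 84255 + 118080 - 26304)*(1/185359) = 41579/173 + (-18769 + 84255 + 118080 - 26304)*(1/185359) = 41579/173 + 157262*(1/185359) = 41579/173 + 157262/185359 = 7734248187/32067107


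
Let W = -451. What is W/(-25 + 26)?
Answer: -451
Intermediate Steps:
W/(-25 + 26) = -451/(-25 + 26) = -451/1 = 1*(-451) = -451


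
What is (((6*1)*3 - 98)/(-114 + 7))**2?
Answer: 6400/11449 ≈ 0.55900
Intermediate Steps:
(((6*1)*3 - 98)/(-114 + 7))**2 = ((6*3 - 98)/(-107))**2 = ((18 - 98)*(-1/107))**2 = (-80*(-1/107))**2 = (80/107)**2 = 6400/11449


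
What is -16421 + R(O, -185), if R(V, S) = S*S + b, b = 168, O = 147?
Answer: 17972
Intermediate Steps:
R(V, S) = 168 + S² (R(V, S) = S*S + 168 = S² + 168 = 168 + S²)
-16421 + R(O, -185) = -16421 + (168 + (-185)²) = -16421 + (168 + 34225) = -16421 + 34393 = 17972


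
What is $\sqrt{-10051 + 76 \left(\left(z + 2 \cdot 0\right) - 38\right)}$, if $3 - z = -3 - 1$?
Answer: $i \sqrt{12407} \approx 111.39 i$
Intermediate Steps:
$z = 7$ ($z = 3 - \left(-3 - 1\right) = 3 - -4 = 3 + 4 = 7$)
$\sqrt{-10051 + 76 \left(\left(z + 2 \cdot 0\right) - 38\right)} = \sqrt{-10051 + 76 \left(\left(7 + 2 \cdot 0\right) - 38\right)} = \sqrt{-10051 + 76 \left(\left(7 + 0\right) - 38\right)} = \sqrt{-10051 + 76 \left(7 - 38\right)} = \sqrt{-10051 + 76 \left(-31\right)} = \sqrt{-10051 - 2356} = \sqrt{-12407} = i \sqrt{12407}$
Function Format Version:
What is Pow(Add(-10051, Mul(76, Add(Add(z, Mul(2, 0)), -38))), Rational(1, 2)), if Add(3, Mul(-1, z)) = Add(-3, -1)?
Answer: Mul(I, Pow(12407, Rational(1, 2))) ≈ Mul(111.39, I)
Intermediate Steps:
z = 7 (z = Add(3, Mul(-1, Add(-3, -1))) = Add(3, Mul(-1, -4)) = Add(3, 4) = 7)
Pow(Add(-10051, Mul(76, Add(Add(z, Mul(2, 0)), -38))), Rational(1, 2)) = Pow(Add(-10051, Mul(76, Add(Add(7, Mul(2, 0)), -38))), Rational(1, 2)) = Pow(Add(-10051, Mul(76, Add(Add(7, 0), -38))), Rational(1, 2)) = Pow(Add(-10051, Mul(76, Add(7, -38))), Rational(1, 2)) = Pow(Add(-10051, Mul(76, -31)), Rational(1, 2)) = Pow(Add(-10051, -2356), Rational(1, 2)) = Pow(-12407, Rational(1, 2)) = Mul(I, Pow(12407, Rational(1, 2)))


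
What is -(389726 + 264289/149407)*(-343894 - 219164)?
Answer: 32785773189365718/149407 ≈ 2.1944e+11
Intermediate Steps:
-(389726 + 264289/149407)*(-343894 - 219164) = -(389726 + 264289*(1/149407))*(-563058) = -(389726 + 264289/149407)*(-563058) = -58228056771*(-563058)/149407 = -1*(-32785773189365718/149407) = 32785773189365718/149407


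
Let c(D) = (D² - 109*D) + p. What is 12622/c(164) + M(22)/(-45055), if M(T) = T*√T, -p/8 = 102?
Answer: 6311/4102 - 22*√22/45055 ≈ 1.5362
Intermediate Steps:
p = -816 (p = -8*102 = -816)
M(T) = T^(3/2)
c(D) = -816 + D² - 109*D (c(D) = (D² - 109*D) - 816 = -816 + D² - 109*D)
12622/c(164) + M(22)/(-45055) = 12622/(-816 + 164² - 109*164) + 22^(3/2)/(-45055) = 12622/(-816 + 26896 - 17876) + (22*√22)*(-1/45055) = 12622/8204 - 22*√22/45055 = 12622*(1/8204) - 22*√22/45055 = 6311/4102 - 22*√22/45055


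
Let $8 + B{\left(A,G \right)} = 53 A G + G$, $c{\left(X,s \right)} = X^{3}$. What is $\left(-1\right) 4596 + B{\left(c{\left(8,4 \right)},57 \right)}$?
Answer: $1542205$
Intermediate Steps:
$B{\left(A,G \right)} = -8 + G + 53 A G$ ($B{\left(A,G \right)} = -8 + \left(53 A G + G\right) = -8 + \left(G + 53 A G\right) = -8 + G + 53 A G$)
$\left(-1\right) 4596 + B{\left(c{\left(8,4 \right)},57 \right)} = \left(-1\right) 4596 + \left(-8 + 57 + 53 \cdot 8^{3} \cdot 57\right) = -4596 + \left(-8 + 57 + 53 \cdot 512 \cdot 57\right) = -4596 + \left(-8 + 57 + 1546752\right) = -4596 + 1546801 = 1542205$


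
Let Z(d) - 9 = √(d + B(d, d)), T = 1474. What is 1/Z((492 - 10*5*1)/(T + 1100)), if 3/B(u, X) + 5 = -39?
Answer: 3564/32035 - 6*√451/32035 ≈ 0.10728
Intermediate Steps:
B(u, X) = -3/44 (B(u, X) = 3/(-5 - 39) = 3/(-44) = 3*(-1/44) = -3/44)
Z(d) = 9 + √(-3/44 + d) (Z(d) = 9 + √(d - 3/44) = 9 + √(-3/44 + d))
1/Z((492 - 10*5*1)/(T + 1100)) = 1/(9 + √(-33 + 484*((492 - 10*5*1)/(1474 + 1100)))/22) = 1/(9 + √(-33 + 484*((492 - 50*1)/2574))/22) = 1/(9 + √(-33 + 484*((492 - 50)*(1/2574)))/22) = 1/(9 + √(-33 + 484*(442*(1/2574)))/22) = 1/(9 + √(-33 + 484*(17/99))/22) = 1/(9 + √(-33 + 748/9)/22) = 1/(9 + √(451/9)/22) = 1/(9 + (√451/3)/22) = 1/(9 + √451/66)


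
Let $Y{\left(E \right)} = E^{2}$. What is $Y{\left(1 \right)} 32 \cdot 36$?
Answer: $1152$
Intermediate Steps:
$Y{\left(1 \right)} 32 \cdot 36 = 1^{2} \cdot 32 \cdot 36 = 1 \cdot 32 \cdot 36 = 32 \cdot 36 = 1152$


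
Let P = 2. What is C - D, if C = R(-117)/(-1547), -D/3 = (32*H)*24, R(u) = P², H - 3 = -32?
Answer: -103364356/1547 ≈ -66816.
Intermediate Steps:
H = -29 (H = 3 - 32 = -29)
R(u) = 4 (R(u) = 2² = 4)
D = 66816 (D = -3*32*(-29)*24 = -(-2784)*24 = -3*(-22272) = 66816)
C = -4/1547 (C = 4/(-1547) = 4*(-1/1547) = -4/1547 ≈ -0.0025856)
C - D = -4/1547 - 1*66816 = -4/1547 - 66816 = -103364356/1547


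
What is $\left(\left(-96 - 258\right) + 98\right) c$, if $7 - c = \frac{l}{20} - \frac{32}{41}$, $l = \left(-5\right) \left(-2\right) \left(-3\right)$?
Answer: $- \frac{97408}{41} \approx -2375.8$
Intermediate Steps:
$l = -30$ ($l = 10 \left(-3\right) = -30$)
$c = \frac{761}{82}$ ($c = 7 - \left(- \frac{30}{20} - \frac{32}{41}\right) = 7 - \left(\left(-30\right) \frac{1}{20} - \frac{32}{41}\right) = 7 - \left(- \frac{3}{2} - \frac{32}{41}\right) = 7 - - \frac{187}{82} = 7 + \frac{187}{82} = \frac{761}{82} \approx 9.2805$)
$\left(\left(-96 - 258\right) + 98\right) c = \left(\left(-96 - 258\right) + 98\right) \frac{761}{82} = \left(-354 + 98\right) \frac{761}{82} = \left(-256\right) \frac{761}{82} = - \frac{97408}{41}$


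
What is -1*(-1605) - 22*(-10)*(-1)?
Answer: 1385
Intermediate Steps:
-1*(-1605) - 22*(-10)*(-1) = 1605 + 220*(-1) = 1605 - 220 = 1385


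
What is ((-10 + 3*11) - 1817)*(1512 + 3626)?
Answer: -9217572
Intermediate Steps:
((-10 + 3*11) - 1817)*(1512 + 3626) = ((-10 + 33) - 1817)*5138 = (23 - 1817)*5138 = -1794*5138 = -9217572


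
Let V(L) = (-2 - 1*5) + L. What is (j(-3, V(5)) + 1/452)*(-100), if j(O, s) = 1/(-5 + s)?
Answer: 11125/791 ≈ 14.064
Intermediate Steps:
V(L) = -7 + L (V(L) = (-2 - 5) + L = -7 + L)
(j(-3, V(5)) + 1/452)*(-100) = (1/(-5 + (-7 + 5)) + 1/452)*(-100) = (1/(-5 - 2) + 1/452)*(-100) = (1/(-7) + 1/452)*(-100) = (-1/7 + 1/452)*(-100) = -445/3164*(-100) = 11125/791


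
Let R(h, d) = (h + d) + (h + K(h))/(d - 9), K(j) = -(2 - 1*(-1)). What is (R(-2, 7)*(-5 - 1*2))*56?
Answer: -2940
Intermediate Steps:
K(j) = -3 (K(j) = -(2 + 1) = -1*3 = -3)
R(h, d) = d + h + (-3 + h)/(-9 + d) (R(h, d) = (h + d) + (h - 3)/(d - 9) = (d + h) + (-3 + h)/(-9 + d) = d + h + (-3 + h)/(-9 + d))
(R(-2, 7)*(-5 - 1*2))*56 = (((-3 + 7**2 - 9*7 - 8*(-2) + 7*(-2))/(-9 + 7))*(-5 - 1*2))*56 = (((-3 + 49 - 63 + 16 - 14)/(-2))*(-5 - 2))*56 = (-1/2*(-15)*(-7))*56 = ((15/2)*(-7))*56 = -105/2*56 = -2940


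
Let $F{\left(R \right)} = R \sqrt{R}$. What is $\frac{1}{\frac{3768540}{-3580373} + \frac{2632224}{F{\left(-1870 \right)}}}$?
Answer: $- \frac{919083542032198544375}{926157541534670161707924} - \frac{328639506108367677685 i \sqrt{1870}}{463078770767335080853962} \approx -0.00099236 - 0.030689 i$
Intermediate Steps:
$F{\left(R \right)} = R^{\frac{3}{2}}$
$\frac{1}{\frac{3768540}{-3580373} + \frac{2632224}{F{\left(-1870 \right)}}} = \frac{1}{\frac{3768540}{-3580373} + \frac{2632224}{\left(-1870\right)^{\frac{3}{2}}}} = \frac{1}{3768540 \left(- \frac{1}{3580373}\right) + \frac{2632224}{\left(-1870\right) i \sqrt{1870}}} = \frac{1}{- \frac{3768540}{3580373} + 2632224 \frac{i \sqrt{1870}}{3496900}} = \frac{1}{- \frac{3768540}{3580373} + \frac{658056 i \sqrt{1870}}{874225}}$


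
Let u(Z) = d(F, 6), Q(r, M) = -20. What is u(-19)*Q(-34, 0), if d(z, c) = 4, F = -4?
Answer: -80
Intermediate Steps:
u(Z) = 4
u(-19)*Q(-34, 0) = 4*(-20) = -80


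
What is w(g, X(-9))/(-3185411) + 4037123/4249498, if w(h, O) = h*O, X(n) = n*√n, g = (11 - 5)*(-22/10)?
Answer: 4037123/4249498 - 1782*I/15927055 ≈ 0.95002 - 0.00011189*I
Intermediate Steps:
g = -66/5 (g = 6*(-22*⅒) = 6*(-11/5) = -66/5 ≈ -13.200)
X(n) = n^(3/2)
w(h, O) = O*h
w(g, X(-9))/(-3185411) + 4037123/4249498 = ((-9)^(3/2)*(-66/5))/(-3185411) + 4037123/4249498 = (-27*I*(-66/5))*(-1/3185411) + 4037123*(1/4249498) = (1782*I/5)*(-1/3185411) + 4037123/4249498 = -1782*I/15927055 + 4037123/4249498 = 4037123/4249498 - 1782*I/15927055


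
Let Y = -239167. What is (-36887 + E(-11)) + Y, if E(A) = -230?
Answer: -276284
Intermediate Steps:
(-36887 + E(-11)) + Y = (-36887 - 230) - 239167 = -37117 - 239167 = -276284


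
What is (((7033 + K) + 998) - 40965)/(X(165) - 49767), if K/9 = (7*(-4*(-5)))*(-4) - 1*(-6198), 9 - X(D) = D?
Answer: -5936/16641 ≈ -0.35671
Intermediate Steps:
X(D) = 9 - D
K = 50742 (K = 9*((7*(-4*(-5)))*(-4) - 1*(-6198)) = 9*((7*20)*(-4) + 6198) = 9*(140*(-4) + 6198) = 9*(-560 + 6198) = 9*5638 = 50742)
(((7033 + K) + 998) - 40965)/(X(165) - 49767) = (((7033 + 50742) + 998) - 40965)/((9 - 1*165) - 49767) = ((57775 + 998) - 40965)/((9 - 165) - 49767) = (58773 - 40965)/(-156 - 49767) = 17808/(-49923) = 17808*(-1/49923) = -5936/16641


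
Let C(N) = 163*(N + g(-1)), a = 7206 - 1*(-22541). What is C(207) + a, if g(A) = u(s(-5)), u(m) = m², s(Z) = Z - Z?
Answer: 63488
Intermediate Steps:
s(Z) = 0
g(A) = 0 (g(A) = 0² = 0)
a = 29747 (a = 7206 + 22541 = 29747)
C(N) = 163*N (C(N) = 163*(N + 0) = 163*N)
C(207) + a = 163*207 + 29747 = 33741 + 29747 = 63488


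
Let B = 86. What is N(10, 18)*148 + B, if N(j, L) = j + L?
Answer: 4230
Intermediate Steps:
N(j, L) = L + j
N(10, 18)*148 + B = (18 + 10)*148 + 86 = 28*148 + 86 = 4144 + 86 = 4230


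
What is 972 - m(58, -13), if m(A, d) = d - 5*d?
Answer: 920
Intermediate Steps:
m(A, d) = -4*d
972 - m(58, -13) = 972 - (-4)*(-13) = 972 - 1*52 = 972 - 52 = 920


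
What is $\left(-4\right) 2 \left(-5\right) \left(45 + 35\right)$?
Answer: $3200$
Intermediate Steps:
$\left(-4\right) 2 \left(-5\right) \left(45 + 35\right) = \left(-8\right) \left(-5\right) 80 = 40 \cdot 80 = 3200$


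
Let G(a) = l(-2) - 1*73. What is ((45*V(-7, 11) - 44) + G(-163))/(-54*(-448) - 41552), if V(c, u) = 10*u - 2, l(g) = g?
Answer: -4741/17360 ≈ -0.27310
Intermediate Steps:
V(c, u) = -2 + 10*u
G(a) = -75 (G(a) = -2 - 1*73 = -2 - 73 = -75)
((45*V(-7, 11) - 44) + G(-163))/(-54*(-448) - 41552) = ((45*(-2 + 10*11) - 44) - 75)/(-54*(-448) - 41552) = ((45*(-2 + 110) - 44) - 75)/(24192 - 41552) = ((45*108 - 44) - 75)/(-17360) = ((4860 - 44) - 75)*(-1/17360) = (4816 - 75)*(-1/17360) = 4741*(-1/17360) = -4741/17360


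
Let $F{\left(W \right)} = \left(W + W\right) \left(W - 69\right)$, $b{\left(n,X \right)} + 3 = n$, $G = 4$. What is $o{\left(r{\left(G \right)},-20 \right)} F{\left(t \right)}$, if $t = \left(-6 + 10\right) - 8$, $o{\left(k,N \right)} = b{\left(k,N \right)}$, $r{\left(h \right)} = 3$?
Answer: $0$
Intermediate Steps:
$b{\left(n,X \right)} = -3 + n$
$o{\left(k,N \right)} = -3 + k$
$t = -4$ ($t = 4 - 8 = -4$)
$F{\left(W \right)} = 2 W \left(-69 + W\right)$
$o{\left(r{\left(G \right)},-20 \right)} F{\left(t \right)} = \left(-3 + 3\right) 2 \left(-4\right) \left(-69 - 4\right) = 0 \cdot 2 \left(-4\right) \left(-73\right) = 0 \cdot 584 = 0$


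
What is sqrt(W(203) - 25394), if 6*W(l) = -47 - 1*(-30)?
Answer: I*sqrt(914286)/6 ≈ 159.36*I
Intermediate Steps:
W(l) = -17/6 (W(l) = (-47 - 1*(-30))/6 = (-47 + 30)/6 = (1/6)*(-17) = -17/6)
sqrt(W(203) - 25394) = sqrt(-17/6 - 25394) = sqrt(-152381/6) = I*sqrt(914286)/6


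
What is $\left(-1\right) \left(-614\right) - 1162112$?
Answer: $-1161498$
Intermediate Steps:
$\left(-1\right) \left(-614\right) - 1162112 = 614 - 1162112 = -1161498$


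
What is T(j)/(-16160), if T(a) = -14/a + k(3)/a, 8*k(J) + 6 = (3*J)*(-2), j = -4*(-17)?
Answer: 1/64640 ≈ 1.5470e-5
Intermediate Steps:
j = 68
k(J) = -¾ - 3*J/4 (k(J) = -¾ + ((3*J)*(-2))/8 = -¾ + (-6*J)/8 = -¾ - 3*J/4)
T(a) = -17/a (T(a) = -14/a + (-¾ - ¾*3)/a = -14/a + (-¾ - 9/4)/a = -14/a - 3/a = -17/a)
T(j)/(-16160) = -17/68/(-16160) = -17*1/68*(-1/16160) = -¼*(-1/16160) = 1/64640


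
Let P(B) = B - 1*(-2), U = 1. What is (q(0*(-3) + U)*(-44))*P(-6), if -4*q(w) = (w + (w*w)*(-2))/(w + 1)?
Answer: 22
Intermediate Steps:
q(w) = -(w - 2*w²)/(4*(1 + w)) (q(w) = -(w + (w*w)*(-2))/(4*(w + 1)) = -(w + w²*(-2))/(4*(1 + w)) = -(w - 2*w²)/(4*(1 + w)))
P(B) = 2 + B (P(B) = B + 2 = 2 + B)
(q(0*(-3) + U)*(-44))*P(-6) = (((0*(-3) + 1)*(-1 + 2*(0*(-3) + 1))/(4*(1 + (0*(-3) + 1))))*(-44))*(2 - 6) = (((0 + 1)*(-1 + 2*(0 + 1))/(4*(1 + (0 + 1))))*(-44))*(-4) = (((¼)*1*(-1 + 2*1)/(1 + 1))*(-44))*(-4) = (((¼)*1*(-1 + 2)/2)*(-44))*(-4) = (((¼)*1*(½)*1)*(-44))*(-4) = ((⅛)*(-44))*(-4) = -11/2*(-4) = 22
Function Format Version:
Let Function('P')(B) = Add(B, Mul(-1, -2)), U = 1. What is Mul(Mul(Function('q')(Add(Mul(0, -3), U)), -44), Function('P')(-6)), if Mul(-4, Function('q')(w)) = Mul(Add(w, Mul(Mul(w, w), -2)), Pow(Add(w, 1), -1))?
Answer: 22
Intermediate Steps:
Function('q')(w) = Mul(Rational(-1, 4), Pow(Add(1, w), -1), Add(w, Mul(-2, Pow(w, 2)))) (Function('q')(w) = Mul(Rational(-1, 4), Mul(Add(w, Mul(Mul(w, w), -2)), Pow(Add(w, 1), -1))) = Mul(Rational(-1, 4), Mul(Add(w, Mul(Pow(w, 2), -2)), Pow(Add(1, w), -1))) = Mul(Rational(-1, 4), Mul(Add(w, Mul(-2, Pow(w, 2))), Pow(Add(1, w), -1))) = Mul(Rational(-1, 4), Mul(Pow(Add(1, w), -1), Add(w, Mul(-2, Pow(w, 2))))) = Mul(Rational(-1, 4), Pow(Add(1, w), -1), Add(w, Mul(-2, Pow(w, 2)))))
Function('P')(B) = Add(2, B) (Function('P')(B) = Add(B, 2) = Add(2, B))
Mul(Mul(Function('q')(Add(Mul(0, -3), U)), -44), Function('P')(-6)) = Mul(Mul(Mul(Rational(1, 4), Add(Mul(0, -3), 1), Pow(Add(1, Add(Mul(0, -3), 1)), -1), Add(-1, Mul(2, Add(Mul(0, -3), 1)))), -44), Add(2, -6)) = Mul(Mul(Mul(Rational(1, 4), Add(0, 1), Pow(Add(1, Add(0, 1)), -1), Add(-1, Mul(2, Add(0, 1)))), -44), -4) = Mul(Mul(Mul(Rational(1, 4), 1, Pow(Add(1, 1), -1), Add(-1, Mul(2, 1))), -44), -4) = Mul(Mul(Mul(Rational(1, 4), 1, Pow(2, -1), Add(-1, 2)), -44), -4) = Mul(Mul(Mul(Rational(1, 4), 1, Rational(1, 2), 1), -44), -4) = Mul(Mul(Rational(1, 8), -44), -4) = Mul(Rational(-11, 2), -4) = 22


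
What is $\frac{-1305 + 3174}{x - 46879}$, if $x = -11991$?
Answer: $- \frac{267}{8410} \approx -0.031748$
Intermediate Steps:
$\frac{-1305 + 3174}{x - 46879} = \frac{-1305 + 3174}{-11991 - 46879} = \frac{1869}{-58870} = 1869 \left(- \frac{1}{58870}\right) = - \frac{267}{8410}$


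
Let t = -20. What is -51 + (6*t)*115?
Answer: -13851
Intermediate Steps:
-51 + (6*t)*115 = -51 + (6*(-20))*115 = -51 - 120*115 = -51 - 13800 = -13851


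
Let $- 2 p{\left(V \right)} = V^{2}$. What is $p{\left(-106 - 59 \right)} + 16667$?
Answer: $\frac{6109}{2} \approx 3054.5$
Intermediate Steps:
$p{\left(V \right)} = - \frac{V^{2}}{2}$
$p{\left(-106 - 59 \right)} + 16667 = - \frac{\left(-106 - 59\right)^{2}}{2} + 16667 = - \frac{\left(-165\right)^{2}}{2} + 16667 = \left(- \frac{1}{2}\right) 27225 + 16667 = - \frac{27225}{2} + 16667 = \frac{6109}{2}$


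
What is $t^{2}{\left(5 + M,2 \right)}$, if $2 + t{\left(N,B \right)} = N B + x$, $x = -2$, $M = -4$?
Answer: $4$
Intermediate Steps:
$t{\left(N,B \right)} = -4 + B N$ ($t{\left(N,B \right)} = -2 + \left(N B - 2\right) = -2 + \left(B N - 2\right) = -2 + \left(-2 + B N\right) = -4 + B N$)
$t^{2}{\left(5 + M,2 \right)} = \left(-4 + 2 \left(5 - 4\right)\right)^{2} = \left(-4 + 2 \cdot 1\right)^{2} = \left(-4 + 2\right)^{2} = \left(-2\right)^{2} = 4$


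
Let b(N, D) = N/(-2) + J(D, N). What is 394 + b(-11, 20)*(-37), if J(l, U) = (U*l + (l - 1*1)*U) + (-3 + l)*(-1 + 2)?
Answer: 30869/2 ≈ 15435.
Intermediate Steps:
J(l, U) = -3 + l + U*l + U*(-1 + l) (J(l, U) = (U*l + (l - 1)*U) + (-3 + l)*1 = (U*l + (-1 + l)*U) + (-3 + l) = (U*l + U*(-1 + l)) + (-3 + l) = -3 + l + U*l + U*(-1 + l))
b(N, D) = -3 + D - 3*N/2 + 2*D*N (b(N, D) = N/(-2) + (-3 + D - N + 2*N*D) = N*(-½) + (-3 + D - N + 2*D*N) = -N/2 + (-3 + D - N + 2*D*N) = -3 + D - 3*N/2 + 2*D*N)
394 + b(-11, 20)*(-37) = 394 + (-3 + 20 - 3/2*(-11) + 2*20*(-11))*(-37) = 394 + (-3 + 20 + 33/2 - 440)*(-37) = 394 - 813/2*(-37) = 394 + 30081/2 = 30869/2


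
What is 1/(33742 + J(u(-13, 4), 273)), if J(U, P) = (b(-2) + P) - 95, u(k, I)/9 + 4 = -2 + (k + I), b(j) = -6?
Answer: 1/33914 ≈ 2.9486e-5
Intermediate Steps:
u(k, I) = -54 + 9*I + 9*k (u(k, I) = -36 + 9*(-2 + (k + I)) = -36 + 9*(-2 + (I + k)) = -36 + 9*(-2 + I + k) = -36 + (-18 + 9*I + 9*k) = -54 + 9*I + 9*k)
J(U, P) = -101 + P (J(U, P) = (-6 + P) - 95 = -101 + P)
1/(33742 + J(u(-13, 4), 273)) = 1/(33742 + (-101 + 273)) = 1/(33742 + 172) = 1/33914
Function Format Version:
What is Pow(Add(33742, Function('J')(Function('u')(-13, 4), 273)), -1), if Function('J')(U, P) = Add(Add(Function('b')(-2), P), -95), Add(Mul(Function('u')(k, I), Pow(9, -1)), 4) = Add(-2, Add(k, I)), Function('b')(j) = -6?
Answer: Rational(1, 33914) ≈ 2.9486e-5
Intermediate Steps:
Function('u')(k, I) = Add(-54, Mul(9, I), Mul(9, k)) (Function('u')(k, I) = Add(-36, Mul(9, Add(-2, Add(k, I)))) = Add(-36, Mul(9, Add(-2, Add(I, k)))) = Add(-36, Mul(9, Add(-2, I, k))) = Add(-36, Add(-18, Mul(9, I), Mul(9, k))) = Add(-54, Mul(9, I), Mul(9, k)))
Function('J')(U, P) = Add(-101, P) (Function('J')(U, P) = Add(Add(-6, P), -95) = Add(-101, P))
Pow(Add(33742, Function('J')(Function('u')(-13, 4), 273)), -1) = Pow(Add(33742, Add(-101, 273)), -1) = Pow(Add(33742, 172), -1) = Pow(33914, -1) = Rational(1, 33914)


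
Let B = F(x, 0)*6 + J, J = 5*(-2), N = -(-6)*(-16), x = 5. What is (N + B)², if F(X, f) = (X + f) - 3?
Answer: 8836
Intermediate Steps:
F(X, f) = -3 + X + f
N = -96 (N = -6*16 = -96)
J = -10
B = 2 (B = (-3 + 5 + 0)*6 - 10 = 2*6 - 10 = 12 - 10 = 2)
(N + B)² = (-96 + 2)² = (-94)² = 8836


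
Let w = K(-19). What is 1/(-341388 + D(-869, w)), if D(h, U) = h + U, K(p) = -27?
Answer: -1/342284 ≈ -2.9216e-6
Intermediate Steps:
w = -27
D(h, U) = U + h
1/(-341388 + D(-869, w)) = 1/(-341388 + (-27 - 869)) = 1/(-341388 - 896) = 1/(-342284) = -1/342284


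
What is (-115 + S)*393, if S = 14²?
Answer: 31833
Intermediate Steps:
S = 196
(-115 + S)*393 = (-115 + 196)*393 = 81*393 = 31833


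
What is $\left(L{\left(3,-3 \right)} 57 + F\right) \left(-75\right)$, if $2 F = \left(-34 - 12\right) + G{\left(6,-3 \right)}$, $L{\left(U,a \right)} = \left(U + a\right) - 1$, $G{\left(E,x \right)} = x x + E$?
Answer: $\frac{10875}{2} \approx 5437.5$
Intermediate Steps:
$G{\left(E,x \right)} = E + x^{2}$ ($G{\left(E,x \right)} = x^{2} + E = E + x^{2}$)
$L{\left(U,a \right)} = -1 + U + a$
$F = - \frac{31}{2}$ ($F = \frac{\left(-34 - 12\right) + \left(6 + \left(-3\right)^{2}\right)}{2} = \frac{-46 + \left(6 + 9\right)}{2} = \frac{-46 + 15}{2} = \frac{1}{2} \left(-31\right) = - \frac{31}{2} \approx -15.5$)
$\left(L{\left(3,-3 \right)} 57 + F\right) \left(-75\right) = \left(\left(-1 + 3 - 3\right) 57 - \frac{31}{2}\right) \left(-75\right) = \left(\left(-1\right) 57 - \frac{31}{2}\right) \left(-75\right) = \left(-57 - \frac{31}{2}\right) \left(-75\right) = \left(- \frac{145}{2}\right) \left(-75\right) = \frac{10875}{2}$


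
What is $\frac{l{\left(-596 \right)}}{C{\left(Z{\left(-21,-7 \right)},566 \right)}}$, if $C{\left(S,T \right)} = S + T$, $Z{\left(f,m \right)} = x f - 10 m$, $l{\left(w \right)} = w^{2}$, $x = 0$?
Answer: $\frac{88804}{159} \approx 558.52$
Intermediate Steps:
$Z{\left(f,m \right)} = - 10 m$ ($Z{\left(f,m \right)} = 0 f - 10 m = 0 - 10 m = - 10 m$)
$\frac{l{\left(-596 \right)}}{C{\left(Z{\left(-21,-7 \right)},566 \right)}} = \frac{\left(-596\right)^{2}}{\left(-10\right) \left(-7\right) + 566} = \frac{355216}{70 + 566} = \frac{355216}{636} = 355216 \cdot \frac{1}{636} = \frac{88804}{159}$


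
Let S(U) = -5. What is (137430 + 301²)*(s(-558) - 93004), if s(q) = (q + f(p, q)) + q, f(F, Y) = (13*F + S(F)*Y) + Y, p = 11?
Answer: -20920704095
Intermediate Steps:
f(F, Y) = -4*Y + 13*F (f(F, Y) = (13*F - 5*Y) + Y = (-5*Y + 13*F) + Y = -4*Y + 13*F)
s(q) = 143 - 2*q (s(q) = (q + (-4*q + 13*11)) + q = (q + (-4*q + 143)) + q = (q + (143 - 4*q)) + q = (143 - 3*q) + q = 143 - 2*q)
(137430 + 301²)*(s(-558) - 93004) = (137430 + 301²)*((143 - 2*(-558)) - 93004) = (137430 + 90601)*((143 + 1116) - 93004) = 228031*(1259 - 93004) = 228031*(-91745) = -20920704095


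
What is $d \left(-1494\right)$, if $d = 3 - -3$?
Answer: $-8964$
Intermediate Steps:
$d = 6$ ($d = 3 + 3 = 6$)
$d \left(-1494\right) = 6 \left(-1494\right) = -8964$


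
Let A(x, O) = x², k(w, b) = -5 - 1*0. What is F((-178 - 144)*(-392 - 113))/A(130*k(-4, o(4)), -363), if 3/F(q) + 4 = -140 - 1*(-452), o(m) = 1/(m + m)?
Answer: 3/130130000 ≈ 2.3054e-8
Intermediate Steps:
o(m) = 1/(2*m)
k(w, b) = -5 (k(w, b) = -5 + 0 = -5)
F(q) = 3/308 (F(q) = 3/(-4 + (-140 - 1*(-452))) = 3/(-4 + (-140 + 452)) = 3/(-4 + 312) = 3/308)
F((-178 - 144)*(-392 - 113))/A(130*k(-4, o(4)), -363) = 3/(308*((130*(-5))²)) = 3/(308*((-650)²)) = (3/308)/422500 = (3/308)*(1/422500) = 3/130130000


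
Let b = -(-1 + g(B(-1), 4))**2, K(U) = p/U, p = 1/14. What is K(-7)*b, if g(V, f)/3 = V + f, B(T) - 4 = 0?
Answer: 529/98 ≈ 5.3980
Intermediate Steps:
B(T) = 4 (B(T) = 4 + 0 = 4)
g(V, f) = 3*V + 3*f (g(V, f) = 3*(V + f) = 3*V + 3*f)
p = 1/14 ≈ 0.071429
K(U) = 1/(14*U)
b = -529 (b = -(-1 + (3*4 + 3*4))**2 = -(-1 + (12 + 12))**2 = -(-1 + 24)**2 = -1*23**2 = -1*529 = -529)
K(-7)*b = ((1/14)/(-7))*(-529) = ((1/14)*(-1/7))*(-529) = -1/98*(-529) = 529/98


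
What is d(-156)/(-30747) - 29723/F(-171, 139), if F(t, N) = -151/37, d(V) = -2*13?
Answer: 33814047923/4642797 ≈ 7283.1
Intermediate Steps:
d(V) = -26
F(t, N) = -151/37 (F(t, N) = -151*1/37 = -151/37)
d(-156)/(-30747) - 29723/F(-171, 139) = -26/(-30747) - 29723/(-151/37) = -26*(-1/30747) - 29723*(-37/151) = 26/30747 + 1099751/151 = 33814047923/4642797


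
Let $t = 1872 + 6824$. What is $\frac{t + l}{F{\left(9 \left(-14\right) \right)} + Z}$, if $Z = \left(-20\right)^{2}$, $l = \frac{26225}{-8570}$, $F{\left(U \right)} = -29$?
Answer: $\frac{14899699}{635894} \approx 23.431$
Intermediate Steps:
$l = - \frac{5245}{1714}$ ($l = 26225 \left(- \frac{1}{8570}\right) = - \frac{5245}{1714} \approx -3.0601$)
$Z = 400$
$t = 8696$
$\frac{t + l}{F{\left(9 \left(-14\right) \right)} + Z} = \frac{8696 - \frac{5245}{1714}}{-29 + 400} = \frac{14899699}{1714 \cdot 371} = \frac{14899699}{1714} \cdot \frac{1}{371} = \frac{14899699}{635894}$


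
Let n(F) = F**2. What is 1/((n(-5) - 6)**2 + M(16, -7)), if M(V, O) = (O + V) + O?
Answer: 1/363 ≈ 0.0027548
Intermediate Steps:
M(V, O) = V + 2*O
1/((n(-5) - 6)**2 + M(16, -7)) = 1/(((-5)**2 - 6)**2 + (16 + 2*(-7))) = 1/((25 - 6)**2 + (16 - 14)) = 1/(19**2 + 2) = 1/(361 + 2) = 1/363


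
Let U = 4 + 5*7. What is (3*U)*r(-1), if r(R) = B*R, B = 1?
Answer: -117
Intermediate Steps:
r(R) = R (r(R) = 1*R = R)
U = 39 (U = 4 + 35 = 39)
(3*U)*r(-1) = (3*39)*(-1) = 117*(-1) = -117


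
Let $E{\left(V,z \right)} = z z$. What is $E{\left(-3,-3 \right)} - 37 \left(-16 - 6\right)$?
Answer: $823$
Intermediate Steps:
$E{\left(V,z \right)} = z^{2}$
$E{\left(-3,-3 \right)} - 37 \left(-16 - 6\right) = \left(-3\right)^{2} - 37 \left(-16 - 6\right) = 9 - -814 = 9 + 814 = 823$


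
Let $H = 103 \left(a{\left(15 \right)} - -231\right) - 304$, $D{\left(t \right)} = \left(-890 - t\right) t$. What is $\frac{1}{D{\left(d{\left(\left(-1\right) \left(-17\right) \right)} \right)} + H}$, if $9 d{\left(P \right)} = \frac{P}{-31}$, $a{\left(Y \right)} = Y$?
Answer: $\frac{77841}{1952892575} \approx 3.9859 \cdot 10^{-5}$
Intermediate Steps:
$d{\left(P \right)} = - \frac{P}{279}$ ($d{\left(P \right)} = \frac{P \frac{1}{-31}}{9} = \frac{P \left(- \frac{1}{31}\right)}{9} = \frac{\left(- \frac{1}{31}\right) P}{9} = - \frac{P}{279}$)
$D{\left(t \right)} = t \left(-890 - t\right)$
$H = 25034$ ($H = 103 \left(15 - -231\right) - 304 = 103 \left(15 + 231\right) - 304 = 103 \cdot 246 - 304 = 25338 - 304 = 25034$)
$\frac{1}{D{\left(d{\left(\left(-1\right) \left(-17\right) \right)} \right)} + H} = \frac{1}{- - \frac{\left(-1\right) \left(-17\right)}{279} \left(890 - \frac{\left(-1\right) \left(-17\right)}{279}\right) + 25034} = \frac{1}{- \left(- \frac{1}{279}\right) 17 \left(890 - \frac{17}{279}\right) + 25034} = \frac{1}{\left(-1\right) \left(- \frac{17}{279}\right) \left(890 - \frac{17}{279}\right) + 25034} = \frac{1}{\left(-1\right) \left(- \frac{17}{279}\right) \frac{248293}{279} + 25034} = \frac{1}{\frac{4220981}{77841} + 25034} = \frac{1}{\frac{1952892575}{77841}} = \frac{77841}{1952892575}$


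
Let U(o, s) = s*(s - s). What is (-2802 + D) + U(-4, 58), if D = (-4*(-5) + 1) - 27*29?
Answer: -3564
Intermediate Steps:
D = -762 (D = (20 + 1) - 783 = 21 - 783 = -762)
U(o, s) = 0 (U(o, s) = s*0 = 0)
(-2802 + D) + U(-4, 58) = (-2802 - 762) + 0 = -3564 + 0 = -3564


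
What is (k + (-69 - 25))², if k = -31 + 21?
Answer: 10816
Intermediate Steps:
k = -10
(k + (-69 - 25))² = (-10 + (-69 - 25))² = (-10 - 94)² = (-104)² = 10816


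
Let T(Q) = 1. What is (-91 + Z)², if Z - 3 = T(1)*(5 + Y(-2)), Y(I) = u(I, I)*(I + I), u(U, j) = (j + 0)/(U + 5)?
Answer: 58081/9 ≈ 6453.4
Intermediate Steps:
u(U, j) = j/(5 + U)
Y(I) = 2*I²/(5 + I) (Y(I) = (I/(5 + I))*(I + I) = (I/(5 + I))*(2*I) = 2*I²/(5 + I))
Z = 32/3 (Z = 3 + 1*(5 + 2*(-2)²/(5 - 2)) = 3 + 1*(5 + 2*4/3) = 3 + 1*(5 + 2*4*(⅓)) = 3 + 1*(5 + 8/3) = 3 + 1*(23/3) = 3 + 23/3 = 32/3 ≈ 10.667)
(-91 + Z)² = (-91 + 32/3)² = (-241/3)² = 58081/9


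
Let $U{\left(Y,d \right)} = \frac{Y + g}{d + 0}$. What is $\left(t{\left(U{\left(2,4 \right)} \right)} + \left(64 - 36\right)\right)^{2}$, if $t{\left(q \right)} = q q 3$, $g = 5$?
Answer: $\frac{354025}{256} \approx 1382.9$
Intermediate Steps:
$U{\left(Y,d \right)} = \frac{5 + Y}{d}$ ($U{\left(Y,d \right)} = \frac{Y + 5}{d + 0} = \frac{5 + Y}{d}$)
$t{\left(q \right)} = 3 q^{2}$ ($t{\left(q \right)} = q^{2} \cdot 3 = 3 q^{2}$)
$\left(t{\left(U{\left(2,4 \right)} \right)} + \left(64 - 36\right)\right)^{2} = \left(3 \left(\frac{5 + 2}{4}\right)^{2} + \left(64 - 36\right)\right)^{2} = \left(3 \left(\frac{1}{4} \cdot 7\right)^{2} + 28\right)^{2} = \left(3 \left(\frac{7}{4}\right)^{2} + 28\right)^{2} = \left(3 \cdot \frac{49}{16} + 28\right)^{2} = \left(\frac{147}{16} + 28\right)^{2} = \left(\frac{595}{16}\right)^{2} = \frac{354025}{256}$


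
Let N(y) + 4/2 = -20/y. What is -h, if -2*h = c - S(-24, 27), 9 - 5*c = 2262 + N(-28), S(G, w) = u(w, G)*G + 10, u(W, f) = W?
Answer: 3284/35 ≈ 93.829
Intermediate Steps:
N(y) = -2 - 20/y
S(G, w) = 10 + G*w (S(G, w) = w*G + 10 = G*w + 10 = 10 + G*w)
c = -15762/35 (c = 9/5 - (2262 + (-2 - 20/(-28)))/5 = 9/5 - (2262 + (-2 - 20*(-1/28)))/5 = 9/5 - (2262 + (-2 + 5/7))/5 = 9/5 - (2262 - 9/7)/5 = 9/5 - ⅕*15825/7 = 9/5 - 3165/7 = -15762/35 ≈ -450.34)
h = -3284/35 (h = -(-15762/35 - (10 - 24*27))/2 = -(-15762/35 - (10 - 648))/2 = -(-15762/35 - 1*(-638))/2 = -(-15762/35 + 638)/2 = -½*6568/35 = -3284/35 ≈ -93.829)
-h = -1*(-3284/35) = 3284/35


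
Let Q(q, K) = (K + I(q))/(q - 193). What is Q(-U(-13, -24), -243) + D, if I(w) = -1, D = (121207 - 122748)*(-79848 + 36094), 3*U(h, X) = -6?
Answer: 12878158818/191 ≈ 6.7425e+7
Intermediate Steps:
U(h, X) = -2 (U(h, X) = (⅓)*(-6) = -2)
D = 67424914 (D = -1541*(-43754) = 67424914)
Q(q, K) = (-1 + K)/(-193 + q) (Q(q, K) = (K - 1)/(q - 193) = (-1 + K)/(-193 + q))
Q(-U(-13, -24), -243) + D = (-1 - 243)/(-193 - 1*(-2)) + 67424914 = -244/(-193 + 2) + 67424914 = -244/(-191) + 67424914 = -1/191*(-244) + 67424914 = 244/191 + 67424914 = 12878158818/191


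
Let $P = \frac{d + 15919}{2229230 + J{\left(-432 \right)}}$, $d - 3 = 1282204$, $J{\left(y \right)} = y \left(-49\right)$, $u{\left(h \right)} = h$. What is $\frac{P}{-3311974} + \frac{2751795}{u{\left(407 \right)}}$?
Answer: $\frac{10254921340557254029}{1516738341960182} \approx 6761.2$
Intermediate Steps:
$J{\left(y \right)} = - 49 y$
$d = 1282207$ ($d = 3 + 1282204 = 1282207$)
$P = \frac{649063}{1125199}$ ($P = \frac{1282207 + 15919}{2229230 - -21168} = \frac{1298126}{2229230 + 21168} = \frac{1298126}{2250398} = 1298126 \cdot \frac{1}{2250398} = \frac{649063}{1125199} \approx 0.57684$)
$\frac{P}{-3311974} + \frac{2751795}{u{\left(407 \right)}} = \frac{649063}{1125199 \left(-3311974\right)} + \frac{2751795}{407} = \frac{649063}{1125199} \left(- \frac{1}{3311974}\right) + 2751795 \cdot \frac{1}{407} = - \frac{649063}{3726629832826} + \frac{2751795}{407} = \frac{10254921340557254029}{1516738341960182}$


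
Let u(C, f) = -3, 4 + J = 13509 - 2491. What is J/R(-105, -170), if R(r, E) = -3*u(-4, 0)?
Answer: 11014/9 ≈ 1223.8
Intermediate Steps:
J = 11014 (J = -4 + (13509 - 2491) = -4 + 11018 = 11014)
R(r, E) = 9 (R(r, E) = -3*(-3) = 9)
J/R(-105, -170) = 11014/9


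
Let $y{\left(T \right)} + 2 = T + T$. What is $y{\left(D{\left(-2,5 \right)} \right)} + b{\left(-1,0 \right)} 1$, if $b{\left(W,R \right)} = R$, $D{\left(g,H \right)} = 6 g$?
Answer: $-26$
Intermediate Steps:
$y{\left(T \right)} = -2 + 2 T$ ($y{\left(T \right)} = -2 + \left(T + T\right) = -2 + 2 T$)
$y{\left(D{\left(-2,5 \right)} \right)} + b{\left(-1,0 \right)} 1 = \left(-2 + 2 \cdot 6 \left(-2\right)\right) + 0 \cdot 1 = \left(-2 + 2 \left(-12\right)\right) + 0 = \left(-2 - 24\right) + 0 = -26 + 0 = -26$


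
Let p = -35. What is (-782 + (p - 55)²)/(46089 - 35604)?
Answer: 7318/10485 ≈ 0.69795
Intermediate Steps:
(-782 + (p - 55)²)/(46089 - 35604) = (-782 + (-35 - 55)²)/(46089 - 35604) = (-782 + (-90)²)/10485 = (-782 + 8100)*(1/10485) = 7318*(1/10485) = 7318/10485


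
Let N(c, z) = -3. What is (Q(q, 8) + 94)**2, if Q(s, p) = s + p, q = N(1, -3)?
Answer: 9801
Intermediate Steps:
q = -3
Q(s, p) = p + s
(Q(q, 8) + 94)**2 = ((8 - 3) + 94)**2 = (5 + 94)**2 = 99**2 = 9801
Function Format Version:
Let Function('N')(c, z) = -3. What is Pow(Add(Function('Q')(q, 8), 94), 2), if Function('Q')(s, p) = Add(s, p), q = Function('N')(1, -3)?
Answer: 9801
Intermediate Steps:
q = -3
Function('Q')(s, p) = Add(p, s)
Pow(Add(Function('Q')(q, 8), 94), 2) = Pow(Add(Add(8, -3), 94), 2) = Pow(Add(5, 94), 2) = Pow(99, 2) = 9801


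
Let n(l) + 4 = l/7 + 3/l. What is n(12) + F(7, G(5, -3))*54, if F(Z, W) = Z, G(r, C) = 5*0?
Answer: 10527/28 ≈ 375.96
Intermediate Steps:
G(r, C) = 0
n(l) = -4 + 3/l + l/7 (n(l) = -4 + (l/7 + 3/l) = -4 + (3/l + l/7) = -4 + 3/l + l/7)
n(12) + F(7, G(5, -3))*54 = (-4 + 3/12 + (⅐)*12) + 7*54 = (-4 + 3*(1/12) + 12/7) + 378 = (-4 + ¼ + 12/7) + 378 = -57/28 + 378 = 10527/28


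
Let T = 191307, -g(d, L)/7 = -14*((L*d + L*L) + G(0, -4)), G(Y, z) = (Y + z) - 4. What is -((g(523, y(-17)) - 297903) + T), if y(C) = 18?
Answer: -846944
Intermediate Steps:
G(Y, z) = -4 + Y + z
g(d, L) = -784 + 98*L**2 + 98*L*d (g(d, L) = -(-98)*((L*d + L*L) + (-4 + 0 - 4)) = -(-98)*((L*d + L**2) - 8) = -(-98)*((L**2 + L*d) - 8) = -(-98)*(-8 + L**2 + L*d) = -7*(112 - 14*L**2 - 14*L*d) = -784 + 98*L**2 + 98*L*d)
-((g(523, y(-17)) - 297903) + T) = -(((-784 + 98*18**2 + 98*18*523) - 297903) + 191307) = -(((-784 + 98*324 + 922572) - 297903) + 191307) = -(((-784 + 31752 + 922572) - 297903) + 191307) = -((953540 - 297903) + 191307) = -(655637 + 191307) = -1*846944 = -846944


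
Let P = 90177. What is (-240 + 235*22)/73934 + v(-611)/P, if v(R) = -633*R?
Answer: 4839918042/1111191053 ≈ 4.3556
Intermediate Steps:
(-240 + 235*22)/73934 + v(-611)/P = (-240 + 235*22)/73934 - 633*(-611)/90177 = (-240 + 5170)*(1/73934) + 386763*(1/90177) = 4930*(1/73934) + 128921/30059 = 2465/36967 + 128921/30059 = 4839918042/1111191053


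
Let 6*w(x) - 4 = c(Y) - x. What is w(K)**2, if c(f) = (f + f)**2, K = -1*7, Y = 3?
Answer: 2209/36 ≈ 61.361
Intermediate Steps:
K = -7
c(f) = 4*f**2 (c(f) = (2*f)**2 = 4*f**2)
w(x) = 20/3 - x/6 (w(x) = 2/3 + (4*3**2 - x)/6 = 2/3 + (4*9 - x)/6 = 2/3 + (36 - x)/6 = 2/3 + (6 - x/6) = 20/3 - x/6)
w(K)**2 = (20/3 - 1/6*(-7))**2 = (20/3 + 7/6)**2 = (47/6)**2 = 2209/36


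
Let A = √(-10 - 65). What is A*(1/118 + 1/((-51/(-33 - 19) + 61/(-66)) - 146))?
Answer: 239755*I*√3/29551802 ≈ 0.014052*I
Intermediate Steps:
A = 5*I*√3 (A = √(-75) = 5*I*√3 ≈ 8.6602*I)
A*(1/118 + 1/((-51/(-33 - 19) + 61/(-66)) - 146)) = (5*I*√3)*(1/118 + 1/((-51/(-33 - 19) + 61/(-66)) - 146)) = (5*I*√3)*(1/118 + 1/((-51/(-52) + 61*(-1/66)) - 146)) = (5*I*√3)*(1/118 + 1/((-51*(-1/52) - 61/66) - 146)) = (5*I*√3)*(1/118 + 1/((51/52 - 61/66) - 146)) = (5*I*√3)*(1/118 + 1/(97/1716 - 146)) = (5*I*√3)*(1/118 + 1/(-250439/1716)) = (5*I*√3)*(1/118 - 1716/250439) = (5*I*√3)*(47951/29551802) = 239755*I*√3/29551802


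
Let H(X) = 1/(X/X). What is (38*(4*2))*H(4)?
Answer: 304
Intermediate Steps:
H(X) = 1 (H(X) = 1/1 = 1)
(38*(4*2))*H(4) = (38*(4*2))*1 = (38*8)*1 = 304*1 = 304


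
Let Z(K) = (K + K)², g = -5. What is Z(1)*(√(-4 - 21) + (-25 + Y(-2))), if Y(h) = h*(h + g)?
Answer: -44 + 20*I ≈ -44.0 + 20.0*I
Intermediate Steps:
Y(h) = h*(-5 + h) (Y(h) = h*(h - 5) = h*(-5 + h))
Z(K) = 4*K² (Z(K) = (2*K)² = 4*K²)
Z(1)*(√(-4 - 21) + (-25 + Y(-2))) = (4*1²)*(√(-4 - 21) + (-25 - 2*(-5 - 2))) = (4*1)*(√(-25) + (-25 - 2*(-7))) = 4*(5*I + (-25 + 14)) = 4*(5*I - 11) = 4*(-11 + 5*I) = -44 + 20*I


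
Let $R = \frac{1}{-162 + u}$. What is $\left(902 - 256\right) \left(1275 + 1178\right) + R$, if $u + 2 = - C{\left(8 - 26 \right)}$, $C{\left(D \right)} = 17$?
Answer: $\frac{286819477}{181} \approx 1.5846 \cdot 10^{6}$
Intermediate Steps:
$u = -19$ ($u = -2 - 17 = -19$)
$R = - \frac{1}{181}$ ($R = \frac{1}{-162 - 19} = \frac{1}{-181} = - \frac{1}{181} \approx -0.0055249$)
$\left(902 - 256\right) \left(1275 + 1178\right) + R = \left(902 - 256\right) \left(1275 + 1178\right) - \frac{1}{181} = 646 \cdot 2453 - \frac{1}{181} = 1584638 - \frac{1}{181} = \frac{286819477}{181}$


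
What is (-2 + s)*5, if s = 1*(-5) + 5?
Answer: -10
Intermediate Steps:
s = 0 (s = -5 + 5 = 0)
(-2 + s)*5 = (-2 + 0)*5 = -2*5 = -10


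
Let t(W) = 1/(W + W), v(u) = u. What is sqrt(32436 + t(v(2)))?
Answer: sqrt(129745)/2 ≈ 180.10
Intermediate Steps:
t(W) = 1/(2*W)
sqrt(32436 + t(v(2))) = sqrt(32436 + (1/2)/2) = sqrt(32436 + (1/2)*(1/2)) = sqrt(32436 + 1/4) = sqrt(129745/4) = sqrt(129745)/2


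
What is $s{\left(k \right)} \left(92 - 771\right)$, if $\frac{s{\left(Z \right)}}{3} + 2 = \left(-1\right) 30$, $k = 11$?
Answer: $65184$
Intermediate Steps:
$s{\left(Z \right)} = -96$ ($s{\left(Z \right)} = -6 + 3 \left(\left(-1\right) 30\right) = -6 + 3 \left(-30\right) = -6 - 90 = -96$)
$s{\left(k \right)} \left(92 - 771\right) = - 96 \left(92 - 771\right) = \left(-96\right) \left(-679\right) = 65184$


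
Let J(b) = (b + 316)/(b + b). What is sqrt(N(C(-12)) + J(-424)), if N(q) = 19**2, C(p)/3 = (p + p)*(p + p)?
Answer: sqrt(4057627)/106 ≈ 19.003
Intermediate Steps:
J(b) = (316 + b)/(2*b) (J(b) = (316 + b)/((2*b)) = (316 + b)*(1/(2*b)) = (316 + b)/(2*b))
C(p) = 12*p**2 (C(p) = 3*((p + p)*(p + p)) = 3*((2*p)*(2*p)) = 3*(4*p**2) = 12*p**2)
N(q) = 361
sqrt(N(C(-12)) + J(-424)) = sqrt(361 + (1/2)*(316 - 424)/(-424)) = sqrt(361 + (1/2)*(-1/424)*(-108)) = sqrt(361 + 27/212) = sqrt(76559/212) = sqrt(4057627)/106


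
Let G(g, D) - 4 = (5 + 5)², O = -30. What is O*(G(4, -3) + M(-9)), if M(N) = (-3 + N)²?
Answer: -7440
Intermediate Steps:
G(g, D) = 104 (G(g, D) = 4 + (5 + 5)² = 4 + 10² = 4 + 100 = 104)
O*(G(4, -3) + M(-9)) = -30*(104 + (-3 - 9)²) = -30*(104 + (-12)²) = -30*(104 + 144) = -30*248 = -7440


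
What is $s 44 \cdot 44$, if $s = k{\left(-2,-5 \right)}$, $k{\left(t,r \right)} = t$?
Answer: $-3872$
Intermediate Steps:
$s = -2$
$s 44 \cdot 44 = \left(-2\right) 44 \cdot 44 = \left(-88\right) 44 = -3872$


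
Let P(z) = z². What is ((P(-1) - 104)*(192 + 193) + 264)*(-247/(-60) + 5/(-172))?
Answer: -207708743/1290 ≈ -1.6101e+5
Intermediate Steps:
((P(-1) - 104)*(192 + 193) + 264)*(-247/(-60) + 5/(-172)) = (((-1)² - 104)*(192 + 193) + 264)*(-247/(-60) + 5/(-172)) = ((1 - 104)*385 + 264)*(-247*(-1/60) + 5*(-1/172)) = (-103*385 + 264)*(247/60 - 5/172) = (-39655 + 264)*(5273/1290) = -39391*5273/1290 = -207708743/1290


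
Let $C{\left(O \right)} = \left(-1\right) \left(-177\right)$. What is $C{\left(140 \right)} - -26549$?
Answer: $26726$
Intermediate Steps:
$C{\left(O \right)} = 177$
$C{\left(140 \right)} - -26549 = 177 - -26549 = 177 + 26549 = 26726$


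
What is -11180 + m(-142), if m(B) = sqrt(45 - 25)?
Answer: -11180 + 2*sqrt(5) ≈ -11176.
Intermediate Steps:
m(B) = 2*sqrt(5) (m(B) = sqrt(20) = 2*sqrt(5))
-11180 + m(-142) = -11180 + 2*sqrt(5)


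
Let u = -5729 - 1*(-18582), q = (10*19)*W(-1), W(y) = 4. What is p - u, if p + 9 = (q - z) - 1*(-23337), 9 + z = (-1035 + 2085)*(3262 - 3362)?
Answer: 116244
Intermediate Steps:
z = -105009 (z = -9 + (-1035 + 2085)*(3262 - 3362) = -9 + 1050*(-100) = -9 - 105000 = -105009)
q = 760 (q = (10*19)*4 = 190*4 = 760)
u = 12853 (u = -5729 + 18582 = 12853)
p = 129097 (p = -9 + ((760 - 1*(-105009)) - 1*(-23337)) = -9 + ((760 + 105009) + 23337) = -9 + (105769 + 23337) = -9 + 129106 = 129097)
p - u = 129097 - 1*12853 = 129097 - 12853 = 116244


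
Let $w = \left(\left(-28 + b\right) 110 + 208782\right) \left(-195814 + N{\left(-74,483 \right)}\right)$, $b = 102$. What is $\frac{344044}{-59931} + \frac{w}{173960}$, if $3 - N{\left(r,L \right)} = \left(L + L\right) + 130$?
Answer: $- \frac{1279960118188357}{5212798380} \approx -2.4554 \cdot 10^{5}$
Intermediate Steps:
$N{\left(r,L \right)} = -127 - 2 L$ ($N{\left(r,L \right)} = 3 - \left(\left(L + L\right) + 130\right) = 3 - \left(2 L + 130\right) = 3 - \left(130 + 2 L\right) = -127 - 2 L$)
$w = -42713460254$ ($w = \left(\left(-28 + 102\right) 110 + 208782\right) \left(-195814 - 1093\right) = \left(74 \cdot 110 + 208782\right) \left(-195814 - 1093\right) = \left(8140 + 208782\right) \left(-195814 - 1093\right) = 216922 \left(-196907\right) = -42713460254$)
$\frac{344044}{-59931} + \frac{w}{173960} = \frac{344044}{-59931} - \frac{42713460254}{173960} = 344044 \left(- \frac{1}{59931}\right) - \frac{21356730127}{86980} = - \frac{344044}{59931} - \frac{21356730127}{86980} = - \frac{1279960118188357}{5212798380}$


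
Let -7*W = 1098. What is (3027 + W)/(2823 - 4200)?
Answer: -6697/3213 ≈ -2.0843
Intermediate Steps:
W = -1098/7 (W = -1/7*1098 = -1098/7 ≈ -156.86)
(3027 + W)/(2823 - 4200) = (3027 - 1098/7)/(2823 - 4200) = (20091/7)/(-1377) = (20091/7)*(-1/1377) = -6697/3213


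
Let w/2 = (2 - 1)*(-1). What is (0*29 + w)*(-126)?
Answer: 252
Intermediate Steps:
w = -2 (w = 2*((2 - 1)*(-1)) = 2*(1*(-1)) = 2*(-1) = -2)
(0*29 + w)*(-126) = (0*29 - 2)*(-126) = (0 - 2)*(-126) = -2*(-126) = 252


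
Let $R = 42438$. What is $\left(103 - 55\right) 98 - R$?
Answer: $-37734$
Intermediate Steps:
$\left(103 - 55\right) 98 - R = \left(103 - 55\right) 98 - 42438 = 48 \cdot 98 - 42438 = 4704 - 42438 = -37734$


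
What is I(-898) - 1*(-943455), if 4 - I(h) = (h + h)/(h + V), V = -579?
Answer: 1393487147/1477 ≈ 9.4346e+5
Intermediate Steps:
I(h) = 4 - 2*h/(-579 + h) (I(h) = 4 - (h + h)/(h - 579) = 4 - 2*h/(-579 + h))
I(-898) - 1*(-943455) = 2*(-1158 - 898)/(-579 - 898) - 1*(-943455) = 2*(-2056)/(-1477) + 943455 = 2*(-1/1477)*(-2056) + 943455 = 4112/1477 + 943455 = 1393487147/1477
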